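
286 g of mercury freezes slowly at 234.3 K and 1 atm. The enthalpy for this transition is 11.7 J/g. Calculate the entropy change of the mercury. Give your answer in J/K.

Heat released by the substance: Q = −mL = −286 × 11.7 = −3346.2 J.
At constant T, ΔS = Q_rev/T = −3346.2 / 234.3 = -14.3 J/K.

ΔS = -14.3 J/K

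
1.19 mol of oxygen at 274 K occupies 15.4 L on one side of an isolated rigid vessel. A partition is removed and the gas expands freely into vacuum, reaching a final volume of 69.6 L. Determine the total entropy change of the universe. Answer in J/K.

ΔS_universe = 14.9 J/K

For an ideal gas in free expansion Q = 0 and W = 0, so T is unchanged.
Entropy is a state function; using a reversible isothermal path, ΔS_gas = nR ln(V₂/V₁) = 1.19 × 8.314 × ln(69.6/15.4) = 14.9 J/K.
The insulated surroundings exchange no heat, so ΔS_surr = 0 and ΔS_universe = ΔS_gas.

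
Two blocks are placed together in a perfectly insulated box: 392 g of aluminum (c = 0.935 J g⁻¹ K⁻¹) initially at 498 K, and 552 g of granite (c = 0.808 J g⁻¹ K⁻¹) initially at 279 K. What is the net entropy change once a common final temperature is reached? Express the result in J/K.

Energy balance: T_f = (m₁c₁T₁ + m₂c₂T₂)/(m₁c₁ + m₂c₂) = 377.79 K.
ΔS₁ = m₁c₁ ln(T_f/T₁) = 366.52 × ln(377.79/498) = -101.3 J/K.
ΔS₂ = m₂c₂ ln(T_f/T₂) = 446.016 × ln(377.79/279) = 135.2 J/K.
ΔS_total = -101.3 + 135.2 = 33.9 J/K.

ΔS_total = 33.9 J/K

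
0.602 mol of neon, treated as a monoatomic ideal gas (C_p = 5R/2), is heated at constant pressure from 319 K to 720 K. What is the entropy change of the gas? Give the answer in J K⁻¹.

At constant pressure, ΔS = nC_p ln(T₂/T₁) with C_p = 5R/2 = 20.79 J mol⁻¹ K⁻¹.
ΔS = 0.602 × 20.79 × ln(720/319) = 10.2 J/K.

ΔS = 10.2 J/K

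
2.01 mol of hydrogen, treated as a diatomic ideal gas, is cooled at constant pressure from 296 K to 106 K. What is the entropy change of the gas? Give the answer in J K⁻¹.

ΔS = -60.1 J/K

At constant pressure, ΔS = nC_p ln(T₂/T₁) with C_p = 7R/2 = 29.1 J mol⁻¹ K⁻¹.
ΔS = 2.01 × 29.1 × ln(106/296) = -60.1 J/K.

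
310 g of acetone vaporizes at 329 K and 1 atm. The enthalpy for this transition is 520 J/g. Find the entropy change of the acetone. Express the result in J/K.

ΔS = 490 J/K

Heat absorbed by the substance: Q = mL = 310 × 520 = 161200 J.
At constant T, ΔS = Q_rev/T = 161200 / 329 = 490 J/K.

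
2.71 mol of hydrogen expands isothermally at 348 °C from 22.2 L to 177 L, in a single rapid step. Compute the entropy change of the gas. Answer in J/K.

ΔS_gas = 46.8 J/K

Entropy is a state function, so ΔS_gas depends only on the end states.
For an isothermal ideal gas ΔS_gas = nR ln(V₂/V₁) = 2.71 × 8.314 × ln(177/22.2) = 46.8 J/K.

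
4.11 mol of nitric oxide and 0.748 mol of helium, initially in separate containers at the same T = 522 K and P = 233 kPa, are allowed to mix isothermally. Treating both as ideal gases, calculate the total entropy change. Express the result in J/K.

Mole fractions: x_A = 4.11/4.86 = 0.846, x_B = 0.154.
ΔS_mix = −R(n_A ln x_A + n_B ln x_B) = −8.314 × (4.11 ln 0.846 + 0.748 ln 0.154) = 17.3 J/K.

ΔS_mix = 17.3 J/K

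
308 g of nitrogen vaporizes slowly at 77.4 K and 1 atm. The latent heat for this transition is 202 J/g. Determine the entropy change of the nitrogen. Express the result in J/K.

ΔS = 804 J/K

Heat absorbed by the substance: Q = mL = 308 × 202 = 62216 J.
At constant T, ΔS = Q_rev/T = 62216 / 77.4 = 804 J/K.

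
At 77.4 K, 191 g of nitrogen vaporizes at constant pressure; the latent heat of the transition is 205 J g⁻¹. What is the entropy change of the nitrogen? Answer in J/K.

Heat absorbed by the substance: Q = mL = 191 × 205 = 39155 J.
At constant T, ΔS = Q_rev/T = 39155 / 77.4 = 506 J/K.

ΔS = 506 J/K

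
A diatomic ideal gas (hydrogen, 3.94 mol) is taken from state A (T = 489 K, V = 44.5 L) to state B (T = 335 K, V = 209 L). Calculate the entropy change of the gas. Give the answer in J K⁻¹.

Entropy is a state function: ΔS = nC_V ln(T₂/T₁) + nR ln(V₂/V₁), with C_V = 5R/2 = 20.79 J mol⁻¹ K⁻¹ for a diatomic ideal gas.
ΔS = 3.94 × [20.79 × ln(335/489) + 8.314 × ln(209/44.5)] = 19.7 J/K.

ΔS = 19.7 J/K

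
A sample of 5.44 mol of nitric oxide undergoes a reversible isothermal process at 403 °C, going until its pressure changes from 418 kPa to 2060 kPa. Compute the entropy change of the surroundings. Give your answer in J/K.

ΔS_surr = 72.1 J/K

For an isothermal ideal gas ΔS_gas = nR ln(P₁/P₂) = 5.44 × 8.314 × ln(418/2060) = -72.1 J/K.
The process is reversible, so ΔS_surr = −ΔS_gas = 72.1 J/K and ΔS_universe = 0.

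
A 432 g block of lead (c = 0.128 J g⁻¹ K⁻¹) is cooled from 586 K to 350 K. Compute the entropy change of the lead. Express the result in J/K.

ΔS = ∫dQ_rev/T = m c ln(T₂/T₁) = 432 × 0.128 × ln(350/586) = -28.5 J/K.

ΔS = -28.5 J/K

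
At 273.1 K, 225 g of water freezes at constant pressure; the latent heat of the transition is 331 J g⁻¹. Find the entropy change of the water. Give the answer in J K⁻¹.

ΔS = -273 J/K

Heat released by the substance: Q = −mL = −225 × 331 = −74475 J.
At constant T, ΔS = Q_rev/T = −74475 / 273.1 = -273 J/K.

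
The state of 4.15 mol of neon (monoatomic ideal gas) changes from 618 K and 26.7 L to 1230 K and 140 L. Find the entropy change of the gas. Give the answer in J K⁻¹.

ΔS = 92.8 J/K

Entropy is a state function: ΔS = nC_V ln(T₂/T₁) + nR ln(V₂/V₁), with C_V = 3R/2 = 12.47 J mol⁻¹ K⁻¹ for a monoatomic ideal gas.
ΔS = 4.15 × [12.47 × ln(1230/618) + 8.314 × ln(140/26.7)] = 92.8 J/K.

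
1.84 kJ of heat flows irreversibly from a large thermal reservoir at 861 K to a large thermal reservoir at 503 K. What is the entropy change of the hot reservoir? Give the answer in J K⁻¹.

The hot reservoir loses heat Q, so ΔS_hot = −Q/T_H = −1840/861 = -2.14 J/K.

ΔS_hot = -2.14 J/K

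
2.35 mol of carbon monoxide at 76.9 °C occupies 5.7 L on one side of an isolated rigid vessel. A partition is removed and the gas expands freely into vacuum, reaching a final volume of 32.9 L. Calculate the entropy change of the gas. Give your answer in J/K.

ΔS_gas = 34.3 J/K

No heat is exchanged and no work is done, so the ideal-gas temperature stays constant.
Entropy is a state function; using a reversible isothermal path, ΔS_gas = nR ln(V₂/V₁) = 2.35 × 8.314 × ln(32.9/5.7) = 34.3 J/K.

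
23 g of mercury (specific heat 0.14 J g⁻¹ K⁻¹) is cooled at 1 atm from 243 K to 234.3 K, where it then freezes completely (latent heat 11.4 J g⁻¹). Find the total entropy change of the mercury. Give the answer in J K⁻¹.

ΔS = -1.24 J/K

Cooling step: ΔS₁ = m c ln(T_tr/T_i) = 23 × 0.14 × ln(234.3/243) = -0.1174 J/K.
Phase change: ΔS₂ = −mL/T_tr = −23 × 11.4 / 234.3 = -1.119 J/K.
ΔS_total = (-0.1174) + (-1.119) = -1.24 J/K.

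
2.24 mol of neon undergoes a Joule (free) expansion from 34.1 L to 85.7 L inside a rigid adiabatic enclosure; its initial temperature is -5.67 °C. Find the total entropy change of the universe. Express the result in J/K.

ΔS_universe = 17.2 J/K

For an ideal gas in free expansion Q = 0 and W = 0, so T is unchanged.
Entropy is a state function; using a reversible isothermal path, ΔS_gas = nR ln(V₂/V₁) = 2.24 × 8.314 × ln(85.7/34.1) = 17.2 J/K.
The insulated surroundings exchange no heat, so ΔS_surr = 0 and ΔS_universe = ΔS_gas.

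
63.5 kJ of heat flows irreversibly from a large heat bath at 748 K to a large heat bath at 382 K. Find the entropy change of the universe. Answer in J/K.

ΔS_hot = −Q/T_H = −63500/748 = -84.89 J/K and ΔS_cold = +Q/T_C = 63500/382 = 166.2 J/K.
ΔS_total = -84.89 + 166.2 = 81.3 J/K, positive as the second law requires.

ΔS_total = 81.3 J/K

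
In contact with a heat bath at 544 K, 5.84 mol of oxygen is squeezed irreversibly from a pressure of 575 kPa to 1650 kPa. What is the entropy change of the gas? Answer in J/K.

ΔS_gas = -51.2 J/K

Entropy is a state function, so ΔS_gas depends only on the end states.
For an isothermal ideal gas ΔS_gas = nR ln(P₁/P₂) = 5.84 × 8.314 × ln(575/1650) = -51.2 J/K.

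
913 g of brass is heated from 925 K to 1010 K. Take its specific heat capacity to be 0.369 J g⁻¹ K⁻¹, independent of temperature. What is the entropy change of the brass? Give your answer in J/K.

ΔS = 29.6 J/K

ΔS = ∫dQ_rev/T = m c ln(T₂/T₁) = 913 × 0.369 × ln(1010/925) = 29.6 J/K.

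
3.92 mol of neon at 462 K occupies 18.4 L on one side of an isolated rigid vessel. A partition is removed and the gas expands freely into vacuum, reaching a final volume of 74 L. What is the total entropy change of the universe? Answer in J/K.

ΔS_universe = 45.4 J/K

For an ideal gas in free expansion Q = 0 and W = 0, so T is unchanged.
Entropy is a state function; using a reversible isothermal path, ΔS_gas = nR ln(V₂/V₁) = 3.92 × 8.314 × ln(74/18.4) = 45.4 J/K.
The insulated surroundings exchange no heat, so ΔS_surr = 0 and ΔS_universe = ΔS_gas.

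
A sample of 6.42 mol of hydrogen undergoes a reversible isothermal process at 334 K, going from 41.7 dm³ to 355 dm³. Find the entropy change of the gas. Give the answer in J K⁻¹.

ΔS_gas = 114 J/K

For an isothermal ideal gas ΔS_gas = nR ln(V₂/V₁) = 6.42 × 8.314 × ln(355/41.7) = 114 J/K.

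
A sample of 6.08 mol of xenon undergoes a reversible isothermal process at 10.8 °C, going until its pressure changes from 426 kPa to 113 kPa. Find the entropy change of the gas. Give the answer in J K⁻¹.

ΔS_gas = 67.1 J/K

For an isothermal ideal gas ΔS_gas = nR ln(P₁/P₂) = 6.08 × 8.314 × ln(426/113) = 67.1 J/K.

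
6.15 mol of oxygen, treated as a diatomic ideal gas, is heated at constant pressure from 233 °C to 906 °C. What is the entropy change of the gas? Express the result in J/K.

In kelvin: T₁ = 506.15 K, T₂ = 1179.15 K. At constant pressure, ΔS = nC_p ln(T₂/T₁) with C_p = 7R/2 = 29.1 J mol⁻¹ K⁻¹.
ΔS = 6.15 × 29.1 × ln(1179.15/506.15) = 151 J/K.

ΔS = 151 J/K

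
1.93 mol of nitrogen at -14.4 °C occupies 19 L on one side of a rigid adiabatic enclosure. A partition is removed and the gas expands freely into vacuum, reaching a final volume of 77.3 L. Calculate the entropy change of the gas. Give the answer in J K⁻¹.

ΔS_gas = 22.5 J/K

No heat is exchanged and no work is done, so the ideal-gas temperature stays constant.
Entropy is a state function; using a reversible isothermal path, ΔS_gas = nR ln(V₂/V₁) = 1.93 × 8.314 × ln(77.3/19) = 22.5 J/K.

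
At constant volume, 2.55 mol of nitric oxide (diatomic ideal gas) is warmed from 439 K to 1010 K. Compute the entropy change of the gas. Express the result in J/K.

At constant volume, ΔS = nC_V ln(T₂/T₁) with C_V = 5R/2 = 20.79 J mol⁻¹ K⁻¹.
ΔS = 2.55 × 20.79 × ln(1010/439) = 44.2 J/K.

ΔS = 44.2 J/K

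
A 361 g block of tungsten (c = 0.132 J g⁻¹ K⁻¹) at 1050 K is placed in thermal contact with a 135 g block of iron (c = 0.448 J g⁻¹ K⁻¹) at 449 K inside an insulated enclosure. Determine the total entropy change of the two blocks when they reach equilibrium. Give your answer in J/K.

ΔS_total = 9.65 J/K

Energy balance: T_f = (m₁c₁T₁ + m₂c₂T₂)/(m₁c₁ + m₂c₂) = 713.85 K.
ΔS₁ = m₁c₁ ln(T_f/T₁) = 47.652 × ln(713.85/1050) = -18.39 J/K.
ΔS₂ = m₂c₂ ln(T_f/T₂) = 60.48 × ln(713.85/449) = 28.04 J/K.
ΔS_total = -18.39 + 28.04 = 9.65 J/K.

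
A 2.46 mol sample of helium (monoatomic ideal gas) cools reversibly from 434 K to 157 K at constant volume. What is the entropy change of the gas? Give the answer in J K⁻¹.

ΔS = -31.2 J/K

At constant volume, ΔS = nC_V ln(T₂/T₁) with C_V = 3R/2 = 12.47 J mol⁻¹ K⁻¹.
ΔS = 2.46 × 12.47 × ln(157/434) = -31.2 J/K.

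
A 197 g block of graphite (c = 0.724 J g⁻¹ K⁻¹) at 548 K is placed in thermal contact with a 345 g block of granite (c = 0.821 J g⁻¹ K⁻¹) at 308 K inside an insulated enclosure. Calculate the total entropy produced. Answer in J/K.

Energy balance: T_f = (m₁c₁T₁ + m₂c₂T₂)/(m₁c₁ + m₂c₂) = 388.38 K.
ΔS₁ = m₁c₁ ln(T_f/T₁) = 142.628 × ln(388.38/548) = -49.11 J/K.
ΔS₂ = m₂c₂ ln(T_f/T₂) = 283.245 × ln(388.38/308) = 65.68 J/K.
ΔS_total = -49.11 + 65.68 = 16.6 J/K.

ΔS_total = 16.6 J/K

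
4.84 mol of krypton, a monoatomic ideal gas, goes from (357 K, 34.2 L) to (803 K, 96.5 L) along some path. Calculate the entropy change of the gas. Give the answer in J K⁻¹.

Entropy is a state function: ΔS = nC_V ln(T₂/T₁) + nR ln(V₂/V₁), with C_V = 3R/2 = 12.47 J mol⁻¹ K⁻¹ for a monoatomic ideal gas.
ΔS = 4.84 × [12.47 × ln(803/357) + 8.314 × ln(96.5/34.2)] = 90.7 J/K.

ΔS = 90.7 J/K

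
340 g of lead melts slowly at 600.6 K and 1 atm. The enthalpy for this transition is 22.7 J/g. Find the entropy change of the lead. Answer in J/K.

Heat absorbed by the substance: Q = mL = 340 × 22.7 = 7718 J.
At constant T, ΔS = Q_rev/T = 7718 / 600.6 = 12.9 J/K.

ΔS = 12.9 J/K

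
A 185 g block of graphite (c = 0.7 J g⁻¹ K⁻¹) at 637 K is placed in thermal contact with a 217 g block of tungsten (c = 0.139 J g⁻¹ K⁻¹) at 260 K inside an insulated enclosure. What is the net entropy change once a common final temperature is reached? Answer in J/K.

Energy balance: T_f = (m₁c₁T₁ + m₂c₂T₂)/(m₁c₁ + m₂c₂) = 565.78 K.
ΔS₁ = m₁c₁ ln(T_f/T₁) = 129.5 × ln(565.78/637) = -15.35 J/K.
ΔS₂ = m₂c₂ ln(T_f/T₂) = 30.163 × ln(565.78/260) = 23.45 J/K.
ΔS_total = -15.35 + 23.45 = 8.1 J/K.

ΔS_total = 8.1 J/K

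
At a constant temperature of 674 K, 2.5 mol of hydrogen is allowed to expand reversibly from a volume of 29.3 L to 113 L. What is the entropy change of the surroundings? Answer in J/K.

For an isothermal ideal gas ΔS_gas = nR ln(V₂/V₁) = 2.5 × 8.314 × ln(113/29.3) = 28.1 J/K.
The process is reversible, so ΔS_surr = −ΔS_gas = -28.1 J/K and ΔS_universe = 0.

ΔS_surr = -28.1 J/K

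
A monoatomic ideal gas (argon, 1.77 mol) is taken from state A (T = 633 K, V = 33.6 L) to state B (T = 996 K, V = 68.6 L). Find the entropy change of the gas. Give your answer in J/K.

ΔS = 20.5 J/K

Entropy is a state function: ΔS = nC_V ln(T₂/T₁) + nR ln(V₂/V₁), with C_V = 3R/2 = 12.47 J mol⁻¹ K⁻¹ for a monoatomic ideal gas.
ΔS = 1.77 × [12.47 × ln(996/633) + 8.314 × ln(68.6/33.6)] = 20.5 J/K.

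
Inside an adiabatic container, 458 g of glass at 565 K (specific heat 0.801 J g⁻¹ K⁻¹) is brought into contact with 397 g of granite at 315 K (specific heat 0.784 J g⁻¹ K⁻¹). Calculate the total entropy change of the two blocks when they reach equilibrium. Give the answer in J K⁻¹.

ΔS_total = 27.9 J/K

Energy balance: T_f = (m₁c₁T₁ + m₂c₂T₂)/(m₁c₁ + m₂c₂) = 450.25 K.
ΔS₁ = m₁c₁ ln(T_f/T₁) = 366.858 × ln(450.25/565) = -83.28 J/K.
ΔS₂ = m₂c₂ ln(T_f/T₂) = 311.248 × ln(450.25/315) = 111.2 J/K.
ΔS_total = -83.28 + 111.2 = 27.9 J/K.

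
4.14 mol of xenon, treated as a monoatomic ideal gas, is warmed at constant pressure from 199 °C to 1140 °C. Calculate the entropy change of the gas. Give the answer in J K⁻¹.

ΔS = 94.3 J/K

In kelvin: T₁ = 472.15 K, T₂ = 1413.15 K. At constant pressure, ΔS = nC_p ln(T₂/T₁) with C_p = 5R/2 = 20.79 J mol⁻¹ K⁻¹.
ΔS = 4.14 × 20.79 × ln(1413.15/472.15) = 94.3 J/K.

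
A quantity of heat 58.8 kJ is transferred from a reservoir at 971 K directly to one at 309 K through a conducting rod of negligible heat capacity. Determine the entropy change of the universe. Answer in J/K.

ΔS_hot = −Q/T_H = −58800/971 = -60.56 J/K and ΔS_cold = +Q/T_C = 58800/309 = 190.3 J/K.
ΔS_total = -60.56 + 190.3 = 130 J/K, positive as the second law requires.

ΔS_total = 130 J/K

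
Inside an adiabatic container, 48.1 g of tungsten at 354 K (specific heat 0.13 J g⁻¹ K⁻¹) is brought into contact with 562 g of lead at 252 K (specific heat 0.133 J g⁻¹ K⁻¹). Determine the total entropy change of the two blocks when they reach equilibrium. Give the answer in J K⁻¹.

Energy balance: T_f = (m₁c₁T₁ + m₂c₂T₂)/(m₁c₁ + m₂c₂) = 259.87 K.
ΔS₁ = m₁c₁ ln(T_f/T₁) = 6.253 × ln(259.87/354) = -1.933 J/K.
ΔS₂ = m₂c₂ ln(T_f/T₂) = 74.746 × ln(259.87/252) = 2.3 J/K.
ΔS_total = -1.933 + 2.3 = 0.367 J/K.

ΔS_total = 0.367 J/K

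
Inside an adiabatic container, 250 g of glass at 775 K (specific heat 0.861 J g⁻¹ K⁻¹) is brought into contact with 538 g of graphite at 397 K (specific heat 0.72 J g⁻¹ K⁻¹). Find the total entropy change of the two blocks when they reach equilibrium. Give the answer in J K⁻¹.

ΔS_total = 32.4 J/K

Energy balance: T_f = (m₁c₁T₁ + m₂c₂T₂)/(m₁c₁ + m₂c₂) = 532.02 K.
ΔS₁ = m₁c₁ ln(T_f/T₁) = 215.25 × ln(532.02/775) = -80.97 J/K.
ΔS₂ = m₂c₂ ln(T_f/T₂) = 387.36 × ln(532.02/397) = 113.4 J/K.
ΔS_total = -80.97 + 113.4 = 32.4 J/K.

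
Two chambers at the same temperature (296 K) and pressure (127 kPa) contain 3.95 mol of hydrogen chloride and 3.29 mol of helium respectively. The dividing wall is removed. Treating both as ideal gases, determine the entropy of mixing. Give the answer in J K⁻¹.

Mole fractions: x_A = 3.95/7.24 = 0.546, x_B = 0.454.
ΔS_mix = −R(n_A ln x_A + n_B ln x_B) = −8.314 × (3.95 ln 0.546 + 3.29 ln 0.454) = 41.5 J/K.

ΔS_mix = 41.5 J/K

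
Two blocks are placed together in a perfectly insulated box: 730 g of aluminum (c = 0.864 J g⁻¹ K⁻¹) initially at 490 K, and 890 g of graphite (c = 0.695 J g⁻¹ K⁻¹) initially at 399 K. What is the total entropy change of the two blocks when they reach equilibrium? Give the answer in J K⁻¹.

Energy balance: T_f = (m₁c₁T₁ + m₂c₂T₂)/(m₁c₁ + m₂c₂) = 444.94 K.
ΔS₁ = m₁c₁ ln(T_f/T₁) = 630.72 × ln(444.94/490) = -60.84 J/K.
ΔS₂ = m₂c₂ ln(T_f/T₂) = 618.55 × ln(444.94/399) = 67.41 J/K.
ΔS_total = -60.84 + 67.41 = 6.57 J/K.

ΔS_total = 6.57 J/K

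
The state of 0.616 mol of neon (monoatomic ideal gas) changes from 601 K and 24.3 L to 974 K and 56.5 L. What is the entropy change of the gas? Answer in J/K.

ΔS = 8.03 J/K

Entropy is a state function: ΔS = nC_V ln(T₂/T₁) + nR ln(V₂/V₁), with C_V = 3R/2 = 12.47 J mol⁻¹ K⁻¹ for a monoatomic ideal gas.
ΔS = 0.616 × [12.47 × ln(974/601) + 8.314 × ln(56.5/24.3)] = 8.03 J/K.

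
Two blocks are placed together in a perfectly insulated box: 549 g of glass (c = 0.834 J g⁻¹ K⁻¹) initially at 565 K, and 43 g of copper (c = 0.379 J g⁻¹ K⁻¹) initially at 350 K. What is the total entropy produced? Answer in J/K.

Energy balance: T_f = (m₁c₁T₁ + m₂c₂T₂)/(m₁c₁ + m₂c₂) = 557.61 K.
ΔS₁ = m₁c₁ ln(T_f/T₁) = 457.866 × ln(557.61/565) = -6.028 J/K.
ΔS₂ = m₂c₂ ln(T_f/T₂) = 16.297 × ln(557.61/350) = 7.59 J/K.
ΔS_total = -6.028 + 7.59 = 1.56 J/K.

ΔS_total = 1.56 J/K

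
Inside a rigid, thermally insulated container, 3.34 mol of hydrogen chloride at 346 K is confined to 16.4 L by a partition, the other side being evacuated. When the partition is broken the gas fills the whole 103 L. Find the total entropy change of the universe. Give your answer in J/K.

ΔS_universe = 51 J/K

For an ideal gas in free expansion Q = 0 and W = 0, so T is unchanged.
Entropy is a state function; using a reversible isothermal path, ΔS_gas = nR ln(V₂/V₁) = 3.34 × 8.314 × ln(103/16.4) = 51 J/K.
The insulated surroundings exchange no heat, so ΔS_surr = 0 and ΔS_universe = ΔS_gas.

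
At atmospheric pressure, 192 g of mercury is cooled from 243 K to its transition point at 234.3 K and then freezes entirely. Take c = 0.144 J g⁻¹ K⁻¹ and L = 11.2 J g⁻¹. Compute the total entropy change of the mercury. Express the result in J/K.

ΔS = -10.2 J/K

Cooling step: ΔS₁ = m c ln(T_tr/T_i) = 192 × 0.144 × ln(234.3/243) = -1.008 J/K.
Phase change: ΔS₂ = −mL/T_tr = −192 × 11.2 / 234.3 = -9.178 J/K.
ΔS_total = (-1.008) + (-9.178) = -10.2 J/K.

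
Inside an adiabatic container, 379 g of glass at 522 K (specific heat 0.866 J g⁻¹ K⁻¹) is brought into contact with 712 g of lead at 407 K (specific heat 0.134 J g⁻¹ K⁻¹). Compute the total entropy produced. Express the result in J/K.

ΔS_total = 2.18 J/K

Energy balance: T_f = (m₁c₁T₁ + m₂c₂T₂)/(m₁c₁ + m₂c₂) = 496.1 K.
ΔS₁ = m₁c₁ ln(T_f/T₁) = 328.214 × ln(496.1/522) = -16.703 J/K.
ΔS₂ = m₂c₂ ln(T_f/T₂) = 95.408 × ln(496.1/407) = 18.887 J/K.
ΔS_total = -16.703 + 18.887 = 2.18 J/K.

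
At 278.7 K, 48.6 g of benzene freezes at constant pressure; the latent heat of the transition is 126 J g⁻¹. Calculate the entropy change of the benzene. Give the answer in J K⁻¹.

ΔS = -22 J/K

Heat released by the substance: Q = −mL = −48.6 × 126 = −6123.6 J.
At constant T, ΔS = Q_rev/T = −6123.6 / 278.7 = -22 J/K.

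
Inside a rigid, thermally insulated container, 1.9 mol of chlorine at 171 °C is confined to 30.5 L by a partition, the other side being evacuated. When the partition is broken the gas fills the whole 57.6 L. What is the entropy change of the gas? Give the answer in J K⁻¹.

For an ideal gas in free expansion Q = 0 and W = 0, so T is unchanged.
Entropy is a state function; using a reversible isothermal path, ΔS_gas = nR ln(V₂/V₁) = 1.9 × 8.314 × ln(57.6/30.5) = 10 J/K.

ΔS_gas = 10 J/K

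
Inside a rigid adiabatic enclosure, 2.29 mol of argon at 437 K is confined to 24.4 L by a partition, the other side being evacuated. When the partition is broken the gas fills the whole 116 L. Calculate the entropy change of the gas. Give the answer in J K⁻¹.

ΔS_gas = 29.7 J/K

For an ideal gas in free expansion Q = 0 and W = 0, so T is unchanged.
Entropy is a state function; using a reversible isothermal path, ΔS_gas = nR ln(V₂/V₁) = 2.29 × 8.314 × ln(116/24.4) = 29.7 J/K.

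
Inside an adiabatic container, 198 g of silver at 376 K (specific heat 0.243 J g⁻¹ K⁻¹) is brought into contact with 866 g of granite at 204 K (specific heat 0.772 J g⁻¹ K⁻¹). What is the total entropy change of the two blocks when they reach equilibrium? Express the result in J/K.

Energy balance: T_f = (m₁c₁T₁ + m₂c₂T₂)/(m₁c₁ + m₂c₂) = 215.55 K.
ΔS₁ = m₁c₁ ln(T_f/T₁) = 48.114 × ln(215.55/376) = -26.77 J/K.
ΔS₂ = m₂c₂ ln(T_f/T₂) = 668.552 × ln(215.55/204) = 36.81 J/K.
ΔS_total = -26.77 + 36.81 = 10 J/K.

ΔS_total = 10 J/K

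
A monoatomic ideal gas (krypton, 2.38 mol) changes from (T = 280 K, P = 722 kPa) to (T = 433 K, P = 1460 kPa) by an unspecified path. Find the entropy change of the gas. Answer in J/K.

ΔS = nC_p ln(T₂/T₁) − nR ln(P₂/P₁), with C_p = 5R/2 = 20.79 J mol⁻¹ K⁻¹ for a monoatomic ideal gas.
ΔS = 2.38 × [20.79 × ln(433/280) − 8.314 × ln(1460/722)] = 7.63 J/K.

ΔS = 7.63 J/K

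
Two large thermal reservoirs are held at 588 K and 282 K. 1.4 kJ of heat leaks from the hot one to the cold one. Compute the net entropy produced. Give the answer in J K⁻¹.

ΔS_hot = −Q/T_H = −1400/588 = -2.381 J/K and ΔS_cold = +Q/T_C = 1400/282 = 4.965 J/K.
ΔS_total = -2.381 + 4.965 = 2.58 J/K, positive as the second law requires.

ΔS_total = 2.58 J/K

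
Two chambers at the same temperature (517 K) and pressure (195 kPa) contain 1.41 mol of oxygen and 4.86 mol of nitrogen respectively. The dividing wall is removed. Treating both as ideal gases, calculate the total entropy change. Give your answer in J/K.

ΔS_mix = 27.8 J/K

Mole fractions: x_A = 1.41/6.27 = 0.225, x_B = 0.775.
ΔS_mix = −R(n_A ln x_A + n_B ln x_B) = −8.314 × (1.41 ln 0.225 + 4.86 ln 0.775) = 27.8 J/K.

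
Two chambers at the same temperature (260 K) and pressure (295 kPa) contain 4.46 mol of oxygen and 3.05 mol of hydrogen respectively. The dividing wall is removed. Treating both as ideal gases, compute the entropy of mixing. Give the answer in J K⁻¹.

ΔS_mix = 42.2 J/K

Mole fractions: x_A = 4.46/7.51 = 0.594, x_B = 0.406.
ΔS_mix = −R(n_A ln x_A + n_B ln x_B) = −8.314 × (4.46 ln 0.594 + 3.05 ln 0.406) = 42.2 J/K.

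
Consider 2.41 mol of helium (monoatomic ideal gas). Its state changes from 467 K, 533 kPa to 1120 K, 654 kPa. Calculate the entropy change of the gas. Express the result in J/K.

ΔS = nC_p ln(T₂/T₁) − nR ln(P₂/P₁), with C_p = 5R/2 = 20.79 J mol⁻¹ K⁻¹ for a monoatomic ideal gas.
ΔS = 2.41 × [20.79 × ln(1120/467) − 8.314 × ln(654/533)] = 39.7 J/K.

ΔS = 39.7 J/K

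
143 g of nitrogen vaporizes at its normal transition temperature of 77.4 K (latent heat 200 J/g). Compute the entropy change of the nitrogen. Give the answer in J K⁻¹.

ΔS = 370 J/K

Heat absorbed by the substance: Q = mL = 143 × 200 = 28600 J.
At constant T, ΔS = Q_rev/T = 28600 / 77.4 = 370 J/K.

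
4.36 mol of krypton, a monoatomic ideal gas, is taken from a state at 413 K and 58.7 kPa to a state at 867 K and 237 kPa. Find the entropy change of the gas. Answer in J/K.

ΔS = nC_p ln(T₂/T₁) − nR ln(P₂/P₁), with C_p = 5R/2 = 20.79 J mol⁻¹ K⁻¹ for a monoatomic ideal gas.
ΔS = 4.36 × [20.79 × ln(867/413) − 8.314 × ln(237/58.7)] = 16.6 J/K.

ΔS = 16.6 J/K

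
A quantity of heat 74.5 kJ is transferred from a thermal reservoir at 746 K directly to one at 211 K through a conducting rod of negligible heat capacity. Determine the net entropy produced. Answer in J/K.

ΔS_total = 253 J/K

ΔS_hot = −Q/T_H = −74500/746 = -99.87 J/K and ΔS_cold = +Q/T_C = 74500/211 = 353.1 J/K.
ΔS_total = -99.87 + 353.1 = 253 J/K, positive as the second law requires.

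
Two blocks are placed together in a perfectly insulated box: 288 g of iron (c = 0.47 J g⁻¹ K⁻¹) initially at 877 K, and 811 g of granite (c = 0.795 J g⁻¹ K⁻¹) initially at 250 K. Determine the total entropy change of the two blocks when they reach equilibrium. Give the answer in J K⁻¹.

Energy balance: T_f = (m₁c₁T₁ + m₂c₂T₂)/(m₁c₁ + m₂c₂) = 358.79 K.
ΔS₁ = m₁c₁ ln(T_f/T₁) = 135.36 × ln(358.79/877) = -121 J/K.
ΔS₂ = m₂c₂ ln(T_f/T₂) = 644.745 × ln(358.79/250) = 232.9 J/K.
ΔS_total = -121 + 232.9 = 112 J/K.

ΔS_total = 112 J/K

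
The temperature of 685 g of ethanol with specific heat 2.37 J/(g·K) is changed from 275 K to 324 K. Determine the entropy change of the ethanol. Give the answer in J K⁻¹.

ΔS = 266 J/K

ΔS = ∫dQ_rev/T = m c ln(T₂/T₁) = 685 × 2.37 × ln(324/275) = 266 J/K.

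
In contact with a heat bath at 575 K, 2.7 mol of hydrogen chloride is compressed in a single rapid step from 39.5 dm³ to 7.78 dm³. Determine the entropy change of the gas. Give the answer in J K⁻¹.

ΔS_gas = -36.5 J/K

Entropy is a state function, so ΔS_gas depends only on the end states.
For an isothermal ideal gas ΔS_gas = nR ln(V₂/V₁) = 2.7 × 8.314 × ln(7.78/39.5) = -36.5 J/K.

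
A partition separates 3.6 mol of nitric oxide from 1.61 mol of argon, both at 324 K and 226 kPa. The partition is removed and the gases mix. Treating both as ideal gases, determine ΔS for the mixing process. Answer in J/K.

ΔS_mix = 26.8 J/K

Mole fractions: x_A = 3.6/5.21 = 0.691, x_B = 0.309.
ΔS_mix = −R(n_A ln x_A + n_B ln x_B) = −8.314 × (3.6 ln 0.691 + 1.61 ln 0.309) = 26.8 J/K.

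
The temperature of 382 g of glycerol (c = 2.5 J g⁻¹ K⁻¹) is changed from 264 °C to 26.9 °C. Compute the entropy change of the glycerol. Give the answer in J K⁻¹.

ΔS = -556 J/K

In kelvin: T₁ = 537.15 K, T₂ = 300.05 K. ΔS = ∫dQ_rev/T = m c ln(T₂/T₁) = 382 × 2.5 × ln(300.05/537.15) = -556 J/K.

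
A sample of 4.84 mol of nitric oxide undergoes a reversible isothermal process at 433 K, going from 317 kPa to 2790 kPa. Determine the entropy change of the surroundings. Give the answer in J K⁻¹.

For an isothermal ideal gas ΔS_gas = nR ln(P₁/P₂) = 4.84 × 8.314 × ln(317/2790) = -87.5 J/K.
The process is reversible, so ΔS_surr = −ΔS_gas = 87.5 J/K and ΔS_universe = 0.

ΔS_surr = 87.5 J/K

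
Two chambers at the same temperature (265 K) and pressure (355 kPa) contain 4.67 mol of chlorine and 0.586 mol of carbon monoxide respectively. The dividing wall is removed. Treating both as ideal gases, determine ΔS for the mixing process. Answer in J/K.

ΔS_mix = 15.3 J/K

Mole fractions: x_A = 4.67/5.26 = 0.889, x_B = 0.111.
ΔS_mix = −R(n_A ln x_A + n_B ln x_B) = −8.314 × (4.67 ln 0.889 + 0.586 ln 0.111) = 15.3 J/K.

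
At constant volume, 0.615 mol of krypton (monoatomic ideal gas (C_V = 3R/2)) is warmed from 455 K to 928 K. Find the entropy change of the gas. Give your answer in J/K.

At constant volume, ΔS = nC_V ln(T₂/T₁) with C_V = 3R/2 = 12.47 J mol⁻¹ K⁻¹.
ΔS = 0.615 × 12.47 × ln(928/455) = 5.47 J/K.

ΔS = 5.47 J/K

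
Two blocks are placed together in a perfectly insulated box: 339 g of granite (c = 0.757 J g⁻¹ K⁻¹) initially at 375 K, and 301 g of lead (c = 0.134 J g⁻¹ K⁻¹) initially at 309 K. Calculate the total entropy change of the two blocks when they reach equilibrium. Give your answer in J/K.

ΔS_total = 0.623 J/K

Energy balance: T_f = (m₁c₁T₁ + m₂c₂T₂)/(m₁c₁ + m₂c₂) = 366.04 K.
ΔS₁ = m₁c₁ ln(T_f/T₁) = 256.623 × ln(366.04/375) = -6.209 J/K.
ΔS₂ = m₂c₂ ln(T_f/T₂) = 40.334 × ln(366.04/309) = 6.832 J/K.
ΔS_total = -6.209 + 6.832 = 0.623 J/K.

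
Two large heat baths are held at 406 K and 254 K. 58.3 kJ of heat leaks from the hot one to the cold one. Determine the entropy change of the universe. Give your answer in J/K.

ΔS_total = 85.9 J/K

ΔS_hot = −Q/T_H = −58300/406 = -143.6 J/K and ΔS_cold = +Q/T_C = 58300/254 = 229.5 J/K.
ΔS_total = -143.6 + 229.5 = 85.9 J/K, positive as the second law requires.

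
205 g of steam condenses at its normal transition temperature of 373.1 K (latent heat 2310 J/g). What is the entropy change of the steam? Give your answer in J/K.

Heat released by the substance: Q = −mL = −205 × 2310 = −473550 J.
At constant T, ΔS = Q_rev/T = −473550 / 373.1 = -1270 J/K.

ΔS = -1270 J/K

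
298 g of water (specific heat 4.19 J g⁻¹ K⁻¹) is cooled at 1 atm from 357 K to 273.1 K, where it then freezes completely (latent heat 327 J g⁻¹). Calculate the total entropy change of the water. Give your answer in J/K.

Cooling step: ΔS₁ = m c ln(T_tr/T_i) = 298 × 4.19 × ln(273.1/357) = -334.5 J/K.
Phase change: ΔS₂ = −mL/T_tr = −298 × 327 / 273.1 = -356.8 J/K.
ΔS_total = (-334.5) + (-356.8) = -691 J/K.

ΔS = -691 J/K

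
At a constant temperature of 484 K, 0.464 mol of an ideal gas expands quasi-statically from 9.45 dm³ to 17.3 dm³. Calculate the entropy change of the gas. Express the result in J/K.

ΔS_gas = 2.33 J/K

For an isothermal ideal gas ΔS_gas = nR ln(V₂/V₁) = 0.464 × 8.314 × ln(17.3/9.45) = 2.33 J/K.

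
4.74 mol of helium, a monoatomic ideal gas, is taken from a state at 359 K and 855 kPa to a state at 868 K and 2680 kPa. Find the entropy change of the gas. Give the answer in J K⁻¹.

ΔS = 42 J/K

ΔS = nC_p ln(T₂/T₁) − nR ln(P₂/P₁), with C_p = 5R/2 = 20.79 J mol⁻¹ K⁻¹ for a monoatomic ideal gas.
ΔS = 4.74 × [20.79 × ln(868/359) − 8.314 × ln(2680/855)] = 42 J/K.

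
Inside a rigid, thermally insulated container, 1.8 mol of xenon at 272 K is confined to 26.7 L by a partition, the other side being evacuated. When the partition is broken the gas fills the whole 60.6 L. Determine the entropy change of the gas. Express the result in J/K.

ΔS_gas = 12.3 J/K

No heat is exchanged and no work is done, so the ideal-gas temperature stays constant.
Entropy is a state function; using a reversible isothermal path, ΔS_gas = nR ln(V₂/V₁) = 1.8 × 8.314 × ln(60.6/26.7) = 12.3 J/K.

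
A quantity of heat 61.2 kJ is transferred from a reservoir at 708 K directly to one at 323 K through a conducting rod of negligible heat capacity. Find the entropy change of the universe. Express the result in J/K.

ΔS_hot = −Q/T_H = −61200/708 = -86.44 J/K and ΔS_cold = +Q/T_C = 61200/323 = 189.5 J/K.
ΔS_total = -86.44 + 189.5 = 103 J/K, positive as the second law requires.

ΔS_total = 103 J/K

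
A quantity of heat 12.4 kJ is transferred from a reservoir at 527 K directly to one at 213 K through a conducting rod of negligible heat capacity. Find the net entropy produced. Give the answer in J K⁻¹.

ΔS_hot = −Q/T_H = −12400/527 = -23.53 J/K and ΔS_cold = +Q/T_C = 12400/213 = 58.22 J/K.
ΔS_total = -23.53 + 58.22 = 34.7 J/K, positive as the second law requires.

ΔS_total = 34.7 J/K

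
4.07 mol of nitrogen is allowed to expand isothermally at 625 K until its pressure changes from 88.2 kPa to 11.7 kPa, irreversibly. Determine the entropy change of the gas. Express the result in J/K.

ΔS_gas = 68.4 J/K

Entropy is a state function, so ΔS_gas depends only on the end states.
For an isothermal ideal gas ΔS_gas = nR ln(P₁/P₂) = 4.07 × 8.314 × ln(88.2/11.7) = 68.4 J/K.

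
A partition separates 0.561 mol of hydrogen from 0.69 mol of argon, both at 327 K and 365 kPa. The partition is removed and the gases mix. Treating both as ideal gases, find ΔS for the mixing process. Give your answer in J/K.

ΔS_mix = 7.15 J/K

Mole fractions: x_A = 0.561/1.25 = 0.448, x_B = 0.552.
ΔS_mix = −R(n_A ln x_A + n_B ln x_B) = −8.314 × (0.561 ln 0.448 + 0.69 ln 0.552) = 7.15 J/K.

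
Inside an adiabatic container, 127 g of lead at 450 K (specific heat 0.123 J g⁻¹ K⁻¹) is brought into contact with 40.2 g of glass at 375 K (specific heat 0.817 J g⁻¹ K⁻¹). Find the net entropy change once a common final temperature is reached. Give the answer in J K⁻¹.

Energy balance: T_f = (m₁c₁T₁ + m₂c₂T₂)/(m₁c₁ + m₂c₂) = 399.17 K.
ΔS₁ = m₁c₁ ln(T_f/T₁) = 15.621 × ln(399.17/450) = -1.872 J/K.
ΔS₂ = m₂c₂ ln(T_f/T₂) = 32.8434 × ln(399.17/375) = 2.052 J/K.
ΔS_total = -1.872 + 2.052 = 0.18 J/K.

ΔS_total = 0.18 J/K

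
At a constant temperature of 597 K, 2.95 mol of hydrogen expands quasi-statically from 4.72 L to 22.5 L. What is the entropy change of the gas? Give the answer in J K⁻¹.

For an isothermal ideal gas ΔS_gas = nR ln(V₂/V₁) = 2.95 × 8.314 × ln(22.5/4.72) = 38.3 J/K.

ΔS_gas = 38.3 J/K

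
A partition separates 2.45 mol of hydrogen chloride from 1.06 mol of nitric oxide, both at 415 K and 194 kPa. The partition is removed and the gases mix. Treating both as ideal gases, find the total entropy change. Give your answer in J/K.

Mole fractions: x_A = 2.45/3.51 = 0.698, x_B = 0.302.
ΔS_mix = −R(n_A ln x_A + n_B ln x_B) = −8.314 × (2.45 ln 0.698 + 1.06 ln 0.302) = 17.9 J/K.

ΔS_mix = 17.9 J/K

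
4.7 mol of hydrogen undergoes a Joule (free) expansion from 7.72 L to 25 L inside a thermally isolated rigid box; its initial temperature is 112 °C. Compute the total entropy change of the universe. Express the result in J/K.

For an ideal gas in free expansion Q = 0 and W = 0, so T is unchanged.
Entropy is a state function; using a reversible isothermal path, ΔS_gas = nR ln(V₂/V₁) = 4.7 × 8.314 × ln(25/7.72) = 45.9 J/K.
The insulated surroundings exchange no heat, so ΔS_surr = 0 and ΔS_universe = ΔS_gas.

ΔS_universe = 45.9 J/K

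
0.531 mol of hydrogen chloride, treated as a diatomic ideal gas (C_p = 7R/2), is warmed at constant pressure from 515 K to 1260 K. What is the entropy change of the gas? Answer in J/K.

ΔS = 13.8 J/K

At constant pressure, ΔS = nC_p ln(T₂/T₁) with C_p = 7R/2 = 29.1 J mol⁻¹ K⁻¹.
ΔS = 0.531 × 29.1 × ln(1260/515) = 13.8 J/K.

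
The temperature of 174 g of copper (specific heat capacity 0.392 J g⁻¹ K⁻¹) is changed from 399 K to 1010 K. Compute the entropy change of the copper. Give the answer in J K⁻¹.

ΔS = ∫dQ_rev/T = m c ln(T₂/T₁) = 174 × 0.392 × ln(1010/399) = 63.3 J/K.

ΔS = 63.3 J/K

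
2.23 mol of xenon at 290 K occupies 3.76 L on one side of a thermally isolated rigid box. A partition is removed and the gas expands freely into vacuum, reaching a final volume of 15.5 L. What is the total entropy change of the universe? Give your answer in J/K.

ΔS_universe = 26.3 J/K

No heat is exchanged and no work is done, so the ideal-gas temperature stays constant.
Entropy is a state function; using a reversible isothermal path, ΔS_gas = nR ln(V₂/V₁) = 2.23 × 8.314 × ln(15.5/3.76) = 26.3 J/K.
The insulated surroundings exchange no heat, so ΔS_surr = 0 and ΔS_universe = ΔS_gas.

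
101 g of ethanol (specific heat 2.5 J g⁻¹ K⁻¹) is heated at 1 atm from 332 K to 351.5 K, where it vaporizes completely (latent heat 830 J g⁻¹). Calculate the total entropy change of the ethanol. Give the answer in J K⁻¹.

Warming step: ΔS₁ = m c ln(T_tr/T_i) = 101 × 2.5 × ln(351.5/332) = 14.41 J/K.
Phase change: ΔS₂ = +mL/T_tr = 101 × 830 / 351.5 = 238.5 J/K.
ΔS_total = (14.41) + (238.5) = 253 J/K.

ΔS = 253 J/K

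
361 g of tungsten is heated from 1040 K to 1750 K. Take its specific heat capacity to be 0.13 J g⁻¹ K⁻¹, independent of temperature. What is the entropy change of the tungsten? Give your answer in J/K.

ΔS = 24.4 J/K

ΔS = ∫dQ_rev/T = m c ln(T₂/T₁) = 361 × 0.13 × ln(1750/1040) = 24.4 J/K.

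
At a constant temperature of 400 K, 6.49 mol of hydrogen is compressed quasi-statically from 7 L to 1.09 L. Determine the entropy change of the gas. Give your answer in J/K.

For an isothermal ideal gas ΔS_gas = nR ln(V₂/V₁) = 6.49 × 8.314 × ln(1.09/7) = -100 J/K.

ΔS_gas = -100 J/K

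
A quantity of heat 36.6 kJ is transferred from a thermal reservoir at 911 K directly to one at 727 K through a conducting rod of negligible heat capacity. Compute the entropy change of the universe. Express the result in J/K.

ΔS_total = 10.2 J/K

ΔS_hot = −Q/T_H = −36600/911 = -40.18 J/K and ΔS_cold = +Q/T_C = 36600/727 = 50.34 J/K.
ΔS_total = -40.18 + 50.34 = 10.2 J/K, positive as the second law requires.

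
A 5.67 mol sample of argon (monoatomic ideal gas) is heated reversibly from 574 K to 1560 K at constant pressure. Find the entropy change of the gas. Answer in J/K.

ΔS = 118 J/K

At constant pressure, ΔS = nC_p ln(T₂/T₁) with C_p = 5R/2 = 20.79 J mol⁻¹ K⁻¹.
ΔS = 5.67 × 20.79 × ln(1560/574) = 118 J/K.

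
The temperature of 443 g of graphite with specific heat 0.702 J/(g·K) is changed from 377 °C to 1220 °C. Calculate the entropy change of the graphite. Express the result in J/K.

ΔS = 259 J/K

In kelvin: T₁ = 650.15 K, T₂ = 1493.15 K. ΔS = ∫dQ_rev/T = m c ln(T₂/T₁) = 443 × 0.702 × ln(1493.15/650.15) = 259 J/K.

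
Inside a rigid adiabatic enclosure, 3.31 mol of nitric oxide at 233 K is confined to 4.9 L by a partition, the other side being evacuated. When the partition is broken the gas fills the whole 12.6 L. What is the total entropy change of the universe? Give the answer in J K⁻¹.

ΔS_universe = 26 J/K

No heat is exchanged and no work is done, so the ideal-gas temperature stays constant.
Entropy is a state function; using a reversible isothermal path, ΔS_gas = nR ln(V₂/V₁) = 3.31 × 8.314 × ln(12.6/4.9) = 26 J/K.
The insulated surroundings exchange no heat, so ΔS_surr = 0 and ΔS_universe = ΔS_gas.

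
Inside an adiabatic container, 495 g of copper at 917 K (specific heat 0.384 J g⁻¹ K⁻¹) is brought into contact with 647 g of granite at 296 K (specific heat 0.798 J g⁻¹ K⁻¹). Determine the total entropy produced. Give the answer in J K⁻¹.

Energy balance: T_f = (m₁c₁T₁ + m₂c₂T₂)/(m₁c₁ + m₂c₂) = 463.1 K.
ΔS₁ = m₁c₁ ln(T_f/T₁) = 190.08 × ln(463.1/917) = -129.9 J/K.
ΔS₂ = m₂c₂ ln(T_f/T₂) = 516.306 × ln(463.1/296) = 231.1 J/K.
ΔS_total = -129.9 + 231.1 = 101 J/K.

ΔS_total = 101 J/K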